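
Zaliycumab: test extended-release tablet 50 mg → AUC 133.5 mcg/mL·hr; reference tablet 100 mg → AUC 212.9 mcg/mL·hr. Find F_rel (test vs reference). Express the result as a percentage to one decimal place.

F_rel = 125.4%

F_rel = (AUC_test/D_test) / (AUC_ref/D_ref)
      = (133.5/50) / (212.9/100)
      = 2.67 / 2.129 = 1.2541 = 125.41%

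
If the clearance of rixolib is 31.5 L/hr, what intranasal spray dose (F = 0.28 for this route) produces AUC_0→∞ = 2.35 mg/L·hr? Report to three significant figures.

Dose = CL × AUC_0→∞ / F
     = 31.5 × 2.35 / 0.28 = 264.375 mg

Dose = 264 mg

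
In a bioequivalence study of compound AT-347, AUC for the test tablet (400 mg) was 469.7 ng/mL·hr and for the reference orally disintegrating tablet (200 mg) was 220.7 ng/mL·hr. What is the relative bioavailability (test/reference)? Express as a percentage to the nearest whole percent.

F_rel = 106%

F_rel = (AUC_test/D_test) / (AUC_ref/D_ref)
      = (469.7/400) / (220.7/200)
      = 1.17425 / 1.1035 = 1.0641 = 106.41%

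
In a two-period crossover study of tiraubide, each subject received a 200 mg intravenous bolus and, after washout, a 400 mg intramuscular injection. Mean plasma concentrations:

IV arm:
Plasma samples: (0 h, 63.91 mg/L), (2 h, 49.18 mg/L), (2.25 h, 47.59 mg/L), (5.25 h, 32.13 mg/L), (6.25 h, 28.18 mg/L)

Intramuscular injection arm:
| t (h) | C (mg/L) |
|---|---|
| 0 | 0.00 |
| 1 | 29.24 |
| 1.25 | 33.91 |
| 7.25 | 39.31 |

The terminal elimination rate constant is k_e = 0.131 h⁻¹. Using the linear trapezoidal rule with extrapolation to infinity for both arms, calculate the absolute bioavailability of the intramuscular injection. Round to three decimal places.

F = 0.553

Trapezoidal AUC_0→6.25 (IV):
  [0→2]: (63.91+49.18)/2 × 2 = 113.09
  [2→2.25]: (49.18+47.59)/2 × 0.25 = 12.09625
  [2.25→5.25]: (47.59+32.13)/2 × 3 = 119.58
  [5.25→6.25]: (32.13+28.18)/2 × 1 = 30.155
  Sum = 274.92125 mg/L·h
IV tail: 28.18/0.131 = 215.115; AUC_iv,0→∞ = 274.92125 + 215.115 = 490.03625 mg/L·h
Trapezoidal AUC_0→7.25 (intramuscular injection):
  [0→1]: (0.00+29.24)/2 × 1 = 14.62
  [1→1.25]: (29.24+33.91)/2 × 0.25 = 7.89375
  [1.25→7.25]: (33.91+39.31)/2 × 6 = 219.66
  Sum = 242.17375 mg/L·h
intramuscular injection tail: 39.31/0.131 = 300.076; AUC_ev,0→∞ = 242.17375 + 300.076 = 542.24975 mg/L·h
F = (AUC_ev/D_ev)/(AUC_iv/D_iv) = (542.24975/400)/(490.03625/200) = 1.35562/2.45018 = 0.5533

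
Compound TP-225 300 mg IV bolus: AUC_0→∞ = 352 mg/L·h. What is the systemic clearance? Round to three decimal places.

CL = Dose_iv / AUC_0→∞
   = 300 / 352 = 0.852273 L/h

CL = 0.852 L/h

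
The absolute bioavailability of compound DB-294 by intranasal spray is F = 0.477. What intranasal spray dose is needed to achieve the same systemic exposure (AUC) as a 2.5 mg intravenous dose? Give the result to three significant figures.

D_intranasal = 5.24 mg

For equal systemic exposure: F × D_ev = D_iv
D_ev = D_iv / F = 2.5 / 0.477 = 5.24109 mg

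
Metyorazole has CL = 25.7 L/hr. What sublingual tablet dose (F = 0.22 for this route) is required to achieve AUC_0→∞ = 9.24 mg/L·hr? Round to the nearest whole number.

Dose = CL × AUC_0→∞ / F
     = 25.7 × 9.24 / 0.22 = 1079.4 mg

Dose = 1079 mg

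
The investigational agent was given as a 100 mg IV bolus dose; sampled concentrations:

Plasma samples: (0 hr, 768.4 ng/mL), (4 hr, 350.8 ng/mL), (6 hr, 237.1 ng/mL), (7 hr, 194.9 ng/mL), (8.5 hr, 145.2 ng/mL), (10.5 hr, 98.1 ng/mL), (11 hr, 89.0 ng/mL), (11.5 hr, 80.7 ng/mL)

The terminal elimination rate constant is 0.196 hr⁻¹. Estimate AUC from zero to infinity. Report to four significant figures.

AUC = 4042 ng/mL·hr

Trapezoidal AUC_0→11.5:
  [0→4]: (768.4+350.8)/2 × 4 = 2238.4
  [4→6]: (350.8+237.1)/2 × 2 = 587.9
  [6→7]: (237.1+194.9)/2 × 1 = 216.0
  [7→8.5]: (194.9+145.2)/2 × 1.5 = 255.075
  [8.5→10.5]: (145.2+98.1)/2 × 2 = 243.3
  [10.5→11]: (98.1+89.0)/2 × 0.5 = 46.775
  [11→11.5]: (89.0+80.7)/2 × 0.5 = 42.425
  Sum = 3629.875 ng/mL·hr
Extrapolated tail: C_last / k_e = 80.7 / 0.196 = 411.735
AUC_0→∞ = 3629.875 + 411.735 = 4041.61 ng/mL·hr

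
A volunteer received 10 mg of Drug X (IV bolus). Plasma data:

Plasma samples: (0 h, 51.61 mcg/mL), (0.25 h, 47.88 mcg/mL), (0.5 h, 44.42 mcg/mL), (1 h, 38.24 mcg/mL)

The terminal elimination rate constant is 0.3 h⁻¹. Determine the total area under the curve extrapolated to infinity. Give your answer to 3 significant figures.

Trapezoidal AUC_0→1:
  [0→0.25]: (51.61+47.88)/2 × 0.25 = 12.43625
  [0.25→0.5]: (47.88+44.42)/2 × 0.25 = 11.5375
  [0.5→1]: (44.42+38.24)/2 × 0.5 = 20.665
  Sum = 44.63875 mcg/mL·h
Extrapolated tail: C_last / k_e = 38.24 / 0.3 = 127.467
AUC_0→∞ = 44.63875 + 127.467 = 172.10575 mcg/mL·h

AUC = 172 mcg/mL·h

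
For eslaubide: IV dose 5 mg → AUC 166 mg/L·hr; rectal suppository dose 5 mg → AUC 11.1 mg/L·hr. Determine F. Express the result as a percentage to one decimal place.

F = 6.7%

F = (AUC_ev / D_ev) / (AUC_iv / D_iv)
  = (11.1/5) / (166/5)
  = 2.22 / 33.2 = 0.0669
  = 6.69%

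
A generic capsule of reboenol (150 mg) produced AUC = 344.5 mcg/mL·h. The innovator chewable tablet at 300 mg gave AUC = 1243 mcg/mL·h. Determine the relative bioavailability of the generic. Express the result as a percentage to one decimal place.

F_rel = 55.4%

F_rel = (AUC_test/D_test) / (AUC_ref/D_ref)
      = (344.5/150) / (1243/300)
      = 2.29667 / 4.14333 = 0.5543 = 55.43%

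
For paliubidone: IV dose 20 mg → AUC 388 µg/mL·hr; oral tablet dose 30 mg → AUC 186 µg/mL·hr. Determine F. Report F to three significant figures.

F = (AUC_ev / D_ev) / (AUC_iv / D_iv)
  = (186/30) / (388/20)
  = 6.2 / 19.4 = 0.3196

F = 0.320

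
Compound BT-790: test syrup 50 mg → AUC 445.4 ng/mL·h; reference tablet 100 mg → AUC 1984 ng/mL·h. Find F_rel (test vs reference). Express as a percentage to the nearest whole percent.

F_rel = 45%

F_rel = (AUC_test/D_test) / (AUC_ref/D_ref)
      = (445.4/50) / (1984/100)
      = 8.908 / 19.84 = 0.4490 = 44.90%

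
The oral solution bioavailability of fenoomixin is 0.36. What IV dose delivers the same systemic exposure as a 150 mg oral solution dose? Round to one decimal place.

D_iv = 54.0 mg

Systemic exposure from an extravascular dose = F × D_ev, so the equivalent IV dose is F × D_ev.
D_iv = F × D_ev = 0.36 × 150 = 54 mg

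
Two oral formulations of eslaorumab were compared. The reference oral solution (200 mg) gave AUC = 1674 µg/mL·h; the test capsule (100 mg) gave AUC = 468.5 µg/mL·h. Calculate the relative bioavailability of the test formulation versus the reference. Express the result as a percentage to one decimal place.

F_rel = (AUC_test/D_test) / (AUC_ref/D_ref)
      = (468.5/100) / (1674/200)
      = 4.685 / 8.37 = 0.5597 = 55.97%

F_rel = 56.0%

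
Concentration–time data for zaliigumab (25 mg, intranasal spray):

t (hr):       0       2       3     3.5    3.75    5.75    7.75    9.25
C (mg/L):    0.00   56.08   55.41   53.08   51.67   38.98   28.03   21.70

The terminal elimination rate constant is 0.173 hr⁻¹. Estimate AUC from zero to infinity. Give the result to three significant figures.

Trapezoidal AUC_0→9.25:
  [0→2]: (0.00+56.08)/2 × 2 = 56.08
  [2→3]: (56.08+55.41)/2 × 1 = 55.745
  [3→3.5]: (55.41+53.08)/2 × 0.5 = 27.1225
  [3.5→3.75]: (53.08+51.67)/2 × 0.25 = 13.09375
  [3.75→5.75]: (51.67+38.98)/2 × 2 = 90.65
  [5.75→7.75]: (38.98+28.03)/2 × 2 = 67.01
  [7.75→9.25]: (28.03+21.70)/2 × 1.5 = 37.2975
  Sum = 346.99875 mg/L·hr
Extrapolated tail: C_last / k_e = 21.70 / 0.173 = 125.434
AUC_0→∞ = 346.99875 + 125.434 = 472.43275 mg/L·hr

AUC = 472 mg/L·hr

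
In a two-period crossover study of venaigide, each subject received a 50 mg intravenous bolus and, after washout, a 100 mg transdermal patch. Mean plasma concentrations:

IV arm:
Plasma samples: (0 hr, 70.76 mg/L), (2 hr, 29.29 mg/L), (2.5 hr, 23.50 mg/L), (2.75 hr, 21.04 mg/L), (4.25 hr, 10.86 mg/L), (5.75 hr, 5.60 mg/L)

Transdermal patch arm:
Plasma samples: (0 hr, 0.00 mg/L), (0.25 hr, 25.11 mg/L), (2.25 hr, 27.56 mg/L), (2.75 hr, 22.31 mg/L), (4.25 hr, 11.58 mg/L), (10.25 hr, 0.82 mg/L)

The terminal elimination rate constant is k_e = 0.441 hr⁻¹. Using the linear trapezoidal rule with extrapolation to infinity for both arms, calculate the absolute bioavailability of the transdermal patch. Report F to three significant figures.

F = 0.396

Trapezoidal AUC_0→5.75 (IV):
  [0→2]: (70.76+29.29)/2 × 2 = 100.05
  [2→2.5]: (29.29+23.50)/2 × 0.5 = 13.1975
  [2.5→2.75]: (23.50+21.04)/2 × 0.25 = 5.5675
  [2.75→4.25]: (21.04+10.86)/2 × 1.5 = 23.925
  [4.25→5.75]: (10.86+5.60)/2 × 1.5 = 12.345
  Sum = 155.085 mg/L·hr
IV tail: 5.60/0.441 = 12.698; AUC_iv,0→∞ = 155.085 + 12.698 = 167.783 mg/L·hr
Trapezoidal AUC_0→10.25 (transdermal patch):
  [0→0.25]: (0.00+25.11)/2 × 0.25 = 3.13875
  [0.25→2.25]: (25.11+27.56)/2 × 2 = 52.67
  [2.25→2.75]: (27.56+22.31)/2 × 0.5 = 12.4675
  [2.75→4.25]: (22.31+11.58)/2 × 1.5 = 25.4175
  [4.25→10.25]: (11.58+0.82)/2 × 6 = 37.2
  Sum = 130.89375 mg/L·hr
transdermal patch tail: 0.82/0.441 = 1.859; AUC_ev,0→∞ = 130.89375 + 1.859 = 132.75275 mg/L·hr
F = (AUC_ev/D_ev)/(AUC_iv/D_iv) = (132.75275/100)/(167.783/50) = 1.3275275/3.35566 = 0.3956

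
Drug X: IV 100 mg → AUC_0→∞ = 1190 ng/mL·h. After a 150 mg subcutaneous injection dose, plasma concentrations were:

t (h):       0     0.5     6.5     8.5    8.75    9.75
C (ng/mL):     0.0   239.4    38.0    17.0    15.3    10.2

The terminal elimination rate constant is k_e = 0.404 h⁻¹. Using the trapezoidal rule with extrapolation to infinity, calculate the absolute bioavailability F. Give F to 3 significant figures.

F = 0.554

Trapezoidal AUC_0→9.75 (subcutaneous injection):
  [0→0.5]: (0.0+239.4)/2 × 0.5 = 59.85
  [0.5→6.5]: (239.4+38.0)/2 × 6 = 832.2
  [6.5→8.5]: (38.0+17.0)/2 × 2 = 55.0
  [8.5→8.75]: (17.0+15.3)/2 × 0.25 = 4.0375
  [8.75→9.75]: (15.3+10.2)/2 × 1 = 12.75
  Sum = 963.8375 ng/mL·h
Tail: C_last/k_e = 10.2/0.404 = 25.248
AUC_0→∞ (subcutaneous injection) = 963.8375 + 25.248 = 989.0855 ng/mL·h
F = (AUC_ev/D_ev)/(AUC_iv/D_iv) = (989.0855/150)/(1190/100) = 6.5939/11.9 = 0.5541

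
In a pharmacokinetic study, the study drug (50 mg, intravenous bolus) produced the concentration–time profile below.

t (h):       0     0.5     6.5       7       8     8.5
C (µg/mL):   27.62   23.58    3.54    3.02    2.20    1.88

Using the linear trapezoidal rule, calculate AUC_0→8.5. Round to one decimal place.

AUC = 99.4 µg/mL·h

Trapezoidal AUC_0→8.5:
  [0→0.5]: (27.62+23.58)/2 × 0.5 = 12.8
  [0.5→6.5]: (23.58+3.54)/2 × 6 = 81.36
  [6.5→7]: (3.54+3.02)/2 × 0.5 = 1.64
  [7→8]: (3.02+2.20)/2 × 1 = 2.61
  [8→8.5]: (2.20+1.88)/2 × 0.5 = 1.02
  Sum = 99.43 µg/mL·h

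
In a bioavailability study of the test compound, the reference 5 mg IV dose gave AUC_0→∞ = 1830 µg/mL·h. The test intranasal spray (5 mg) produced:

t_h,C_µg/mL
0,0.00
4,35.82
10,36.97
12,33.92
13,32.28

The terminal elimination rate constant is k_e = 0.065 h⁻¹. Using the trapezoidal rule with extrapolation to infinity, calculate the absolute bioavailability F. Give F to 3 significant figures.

Trapezoidal AUC_0→13 (intranasal spray):
  [0→4]: (0.00+35.82)/2 × 4 = 71.64
  [4→10]: (35.82+36.97)/2 × 6 = 218.37
  [10→12]: (36.97+33.92)/2 × 2 = 70.89
  [12→13]: (33.92+32.28)/2 × 1 = 33.1
  Sum = 394.0 µg/mL·h
Tail: C_last/k_e = 32.28/0.065 = 496.615
AUC_0→∞ (intranasal spray) = 394.0 + 496.615 = 890.615 µg/mL·h
F = (AUC_ev/D_ev)/(AUC_iv/D_iv) = (890.615/5)/(1830/5) = 178.123/366 = 0.4867

F = 0.487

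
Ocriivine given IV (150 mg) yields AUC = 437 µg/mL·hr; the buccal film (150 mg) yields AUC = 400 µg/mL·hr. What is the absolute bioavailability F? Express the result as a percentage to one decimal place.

F = (AUC_ev / D_ev) / (AUC_iv / D_iv)
  = (400/150) / (437/150)
  = 2.66667 / 2.91333 = 0.9153
  = 91.53%

F = 91.5%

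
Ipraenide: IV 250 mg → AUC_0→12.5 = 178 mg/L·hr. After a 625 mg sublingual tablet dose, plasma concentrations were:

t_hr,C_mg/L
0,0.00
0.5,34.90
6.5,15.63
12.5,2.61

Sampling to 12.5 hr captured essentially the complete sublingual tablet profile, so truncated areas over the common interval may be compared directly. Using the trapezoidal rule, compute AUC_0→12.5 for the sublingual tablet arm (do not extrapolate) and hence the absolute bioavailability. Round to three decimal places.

F = 0.483

Trapezoidal AUC_0→12.5 (sublingual tablet):
  [0→0.5]: (0.00+34.90)/2 × 0.5 = 8.725
  [0.5→6.5]: (34.90+15.63)/2 × 6 = 151.59
  [6.5→12.5]: (15.63+2.61)/2 × 6 = 54.72
  Sum = 215.035 mg/L·hr
F = (AUC_ev/D_ev)/(AUC_iv/D_iv) = (215.035/625)/(178/250) = 0.344056/0.712 = 0.4832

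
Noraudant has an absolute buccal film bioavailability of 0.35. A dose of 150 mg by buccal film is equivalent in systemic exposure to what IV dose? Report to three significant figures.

D_iv = 52.5 mg

Systemic exposure from an extravascular dose = F × D_ev, so the equivalent IV dose is F × D_ev.
D_iv = F × D_ev = 0.35 × 150 = 52.5 mg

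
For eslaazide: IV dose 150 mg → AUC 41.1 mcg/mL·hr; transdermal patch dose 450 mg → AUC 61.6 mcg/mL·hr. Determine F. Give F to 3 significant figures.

F = (AUC_ev / D_ev) / (AUC_iv / D_iv)
  = (61.6/450) / (41.1/150)
  = 0.136889 / 0.274 = 0.4996

F = 0.500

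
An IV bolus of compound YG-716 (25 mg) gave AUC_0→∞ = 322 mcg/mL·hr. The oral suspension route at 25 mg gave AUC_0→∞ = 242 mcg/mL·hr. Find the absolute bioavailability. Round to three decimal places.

F = (AUC_ev / D_ev) / (AUC_iv / D_iv)
  = (242/25) / (322/25)
  = 9.68 / 12.88 = 0.7516

F = 0.752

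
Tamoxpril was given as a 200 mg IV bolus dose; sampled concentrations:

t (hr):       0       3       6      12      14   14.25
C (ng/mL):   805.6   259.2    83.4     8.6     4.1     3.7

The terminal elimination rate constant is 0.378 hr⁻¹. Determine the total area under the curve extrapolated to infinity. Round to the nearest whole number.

Trapezoidal AUC_0→14.25:
  [0→3]: (805.6+259.2)/2 × 3 = 1597.2
  [3→6]: (259.2+83.4)/2 × 3 = 513.9
  [6→12]: (83.4+8.6)/2 × 6 = 276.0
  [12→14]: (8.6+4.1)/2 × 2 = 12.7
  [14→14.25]: (4.1+3.7)/2 × 0.25 = 0.975
  Sum = 2400.775 ng/mL·hr
Extrapolated tail: C_last / k_e = 3.7 / 0.378 = 9.788
AUC_0→∞ = 2400.775 + 9.788 = 2410.563 ng/mL·hr

AUC = 2411 ng/mL·hr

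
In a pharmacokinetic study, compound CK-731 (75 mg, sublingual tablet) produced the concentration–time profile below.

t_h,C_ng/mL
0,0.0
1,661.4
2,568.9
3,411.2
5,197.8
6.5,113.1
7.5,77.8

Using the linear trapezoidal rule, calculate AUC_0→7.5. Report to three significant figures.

Trapezoidal AUC_0→7.5:
  [0→1]: (0.0+661.4)/2 × 1 = 330.7
  [1→2]: (661.4+568.9)/2 × 1 = 615.15
  [2→3]: (568.9+411.2)/2 × 1 = 490.05
  [3→5]: (411.2+197.8)/2 × 2 = 609.0
  [5→6.5]: (197.8+113.1)/2 × 1.5 = 233.175
  [6.5→7.5]: (113.1+77.8)/2 × 1 = 95.45
  Sum = 2373.525 ng/mL·h

AUC = 2370 ng/mL·h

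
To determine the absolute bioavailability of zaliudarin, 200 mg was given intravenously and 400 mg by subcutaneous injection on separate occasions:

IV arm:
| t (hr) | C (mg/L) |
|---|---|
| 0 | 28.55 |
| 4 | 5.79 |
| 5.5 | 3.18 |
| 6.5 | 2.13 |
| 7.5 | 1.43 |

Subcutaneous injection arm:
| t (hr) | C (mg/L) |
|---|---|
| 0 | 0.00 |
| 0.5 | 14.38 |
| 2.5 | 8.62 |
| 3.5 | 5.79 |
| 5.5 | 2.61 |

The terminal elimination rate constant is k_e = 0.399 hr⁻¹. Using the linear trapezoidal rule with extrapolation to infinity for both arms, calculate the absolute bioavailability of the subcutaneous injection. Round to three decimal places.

F = 0.292

Trapezoidal AUC_0→7.5 (IV):
  [0→4]: (28.55+5.79)/2 × 4 = 68.68
  [4→5.5]: (5.79+3.18)/2 × 1.5 = 6.7275
  [5.5→6.5]: (3.18+2.13)/2 × 1 = 2.655
  [6.5→7.5]: (2.13+1.43)/2 × 1 = 1.78
  Sum = 79.8425 mg/L·hr
IV tail: 1.43/0.399 = 3.584; AUC_iv,0→∞ = 79.8425 + 3.584 = 83.4265 mg/L·hr
Trapezoidal AUC_0→5.5 (subcutaneous injection):
  [0→0.5]: (0.00+14.38)/2 × 0.5 = 3.595
  [0.5→2.5]: (14.38+8.62)/2 × 2 = 23.0
  [2.5→3.5]: (8.62+5.79)/2 × 1 = 7.205
  [3.5→5.5]: (5.79+2.61)/2 × 2 = 8.4
  Sum = 42.2 mg/L·hr
subcutaneous injection tail: 2.61/0.399 = 6.541; AUC_ev,0→∞ = 42.2 + 6.541 = 48.741 mg/L·hr
F = (AUC_ev/D_ev)/(AUC_iv/D_iv) = (48.741/400)/(83.4265/200) = 0.1218525/0.4171325 = 0.2921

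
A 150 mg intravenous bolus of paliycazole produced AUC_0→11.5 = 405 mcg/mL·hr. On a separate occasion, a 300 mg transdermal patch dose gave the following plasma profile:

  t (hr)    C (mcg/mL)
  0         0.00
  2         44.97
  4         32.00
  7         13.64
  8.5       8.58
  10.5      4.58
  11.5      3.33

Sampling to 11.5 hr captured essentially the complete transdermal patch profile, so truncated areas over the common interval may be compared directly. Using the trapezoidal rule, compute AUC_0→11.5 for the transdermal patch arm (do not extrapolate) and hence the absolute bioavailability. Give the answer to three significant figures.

F = 0.277

Trapezoidal AUC_0→11.5 (transdermal patch):
  [0→2]: (0.00+44.97)/2 × 2 = 44.97
  [2→4]: (44.97+32.00)/2 × 2 = 76.97
  [4→7]: (32.00+13.64)/2 × 3 = 68.46
  [7→8.5]: (13.64+8.58)/2 × 1.5 = 16.665
  [8.5→10.5]: (8.58+4.58)/2 × 2 = 13.16
  [10.5→11.5]: (4.58+3.33)/2 × 1 = 3.955
  Sum = 224.18 mcg/mL·hr
F = (AUC_ev/D_ev)/(AUC_iv/D_iv) = (224.18/300)/(405/150) = 0.747267/2.7 = 0.2768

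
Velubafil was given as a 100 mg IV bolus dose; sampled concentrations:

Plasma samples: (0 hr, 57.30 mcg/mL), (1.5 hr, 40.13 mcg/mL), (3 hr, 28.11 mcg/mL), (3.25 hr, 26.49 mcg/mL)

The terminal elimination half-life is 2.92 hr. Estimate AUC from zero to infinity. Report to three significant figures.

AUC = 243 mcg/mL·hr

Trapezoidal AUC_0→3.25:
  [0→1.5]: (57.30+40.13)/2 × 1.5 = 73.0725
  [1.5→3]: (40.13+28.11)/2 × 1.5 = 51.18
  [3→3.25]: (28.11+26.49)/2 × 0.25 = 6.825
  Sum = 131.0775 mcg/mL·hr
k_e = ln2 / t½ = 0.693147 / 2.92 = 0.2374 hr^-1
Extrapolated tail: C_last / k_e = 26.49 / 0.2374 = 111.584
AUC_0→∞ = 131.0775 + 111.584 = 242.6615 mcg/mL·hr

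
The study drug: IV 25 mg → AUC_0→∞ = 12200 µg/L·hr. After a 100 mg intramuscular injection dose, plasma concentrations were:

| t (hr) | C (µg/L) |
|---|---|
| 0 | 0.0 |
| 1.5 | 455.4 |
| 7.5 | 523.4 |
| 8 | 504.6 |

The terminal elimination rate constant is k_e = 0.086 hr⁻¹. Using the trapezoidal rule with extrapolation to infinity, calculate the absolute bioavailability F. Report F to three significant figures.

F = 0.193

Trapezoidal AUC_0→8 (intramuscular injection):
  [0→1.5]: (0.0+455.4)/2 × 1.5 = 341.55
  [1.5→7.5]: (455.4+523.4)/2 × 6 = 2936.4
  [7.5→8]: (523.4+504.6)/2 × 0.5 = 257.0
  Sum = 3534.95 µg/L·hr
Tail: C_last/k_e = 504.6/0.086 = 5867.442
AUC_0→∞ (intramuscular injection) = 3534.95 + 5867.442 = 9402.392 µg/L·hr
F = (AUC_ev/D_ev)/(AUC_iv/D_iv) = (9402.392/100)/(12200/25) = 94.02392/488 = 0.1927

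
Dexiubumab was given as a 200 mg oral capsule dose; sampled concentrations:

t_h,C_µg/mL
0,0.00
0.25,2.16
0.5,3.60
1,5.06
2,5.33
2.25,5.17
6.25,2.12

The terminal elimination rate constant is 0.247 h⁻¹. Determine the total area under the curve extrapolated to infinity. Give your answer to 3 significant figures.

Trapezoidal AUC_0→6.25:
  [0→0.25]: (0.00+2.16)/2 × 0.25 = 0.27
  [0.25→0.5]: (2.16+3.60)/2 × 0.25 = 0.72
  [0.5→1]: (3.60+5.06)/2 × 0.5 = 2.165
  [1→2]: (5.06+5.33)/2 × 1 = 5.195
  [2→2.25]: (5.33+5.17)/2 × 0.25 = 1.3125
  [2.25→6.25]: (5.17+2.12)/2 × 4 = 14.58
  Sum = 24.2425 µg/mL·h
Extrapolated tail: C_last / k_e = 2.12 / 0.247 = 8.583
AUC_0→∞ = 24.2425 + 8.583 = 32.8255 µg/mL·h

AUC = 32.8 µg/mL·h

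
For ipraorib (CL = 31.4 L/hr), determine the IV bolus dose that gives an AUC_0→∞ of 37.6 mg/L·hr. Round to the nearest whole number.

Dose = 1181 mg

Dose_iv = CL × AUC_0→∞
     = 31.4 × 37.6 = 1180.64 mg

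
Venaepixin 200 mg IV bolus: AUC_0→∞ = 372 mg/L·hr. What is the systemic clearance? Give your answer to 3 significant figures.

CL = 0.538 L/hr

CL = Dose_iv / AUC_0→∞
   = 200 / 372 = 0.537634 L/hr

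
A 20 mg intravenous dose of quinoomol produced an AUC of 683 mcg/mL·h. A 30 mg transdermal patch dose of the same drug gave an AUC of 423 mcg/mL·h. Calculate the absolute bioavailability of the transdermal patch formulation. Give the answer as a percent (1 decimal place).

F = 41.3%

F = (AUC_ev / D_ev) / (AUC_iv / D_iv)
  = (423/30) / (683/20)
  = 14.1 / 34.15 = 0.4129
  = 41.29%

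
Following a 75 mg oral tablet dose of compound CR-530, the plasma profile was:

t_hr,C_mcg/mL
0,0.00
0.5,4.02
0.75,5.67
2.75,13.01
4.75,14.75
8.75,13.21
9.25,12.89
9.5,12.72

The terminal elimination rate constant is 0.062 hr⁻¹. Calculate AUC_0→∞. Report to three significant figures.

AUC = 319 mcg/mL·hr

Trapezoidal AUC_0→9.5:
  [0→0.5]: (0.00+4.02)/2 × 0.5 = 1.005
  [0.5→0.75]: (4.02+5.67)/2 × 0.25 = 1.21125
  [0.75→2.75]: (5.67+13.01)/2 × 2 = 18.68
  [2.75→4.75]: (13.01+14.75)/2 × 2 = 27.76
  [4.75→8.75]: (14.75+13.21)/2 × 4 = 55.92
  [8.75→9.25]: (13.21+12.89)/2 × 0.5 = 6.525
  [9.25→9.5]: (12.89+12.72)/2 × 0.25 = 3.20125
  Sum = 114.3025 mcg/mL·hr
Extrapolated tail: C_last / k_e = 12.72 / 0.062 = 205.161
AUC_0→∞ = 114.3025 + 205.161 = 319.4635 mcg/mL·hr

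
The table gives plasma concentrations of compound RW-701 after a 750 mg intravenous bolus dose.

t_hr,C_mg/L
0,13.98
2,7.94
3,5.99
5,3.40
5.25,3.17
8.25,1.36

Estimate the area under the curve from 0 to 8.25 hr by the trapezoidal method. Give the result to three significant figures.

Trapezoidal AUC_0→8.25:
  [0→2]: (13.98+7.94)/2 × 2 = 21.92
  [2→3]: (7.94+5.99)/2 × 1 = 6.965
  [3→5]: (5.99+3.40)/2 × 2 = 9.39
  [5→5.25]: (3.40+3.17)/2 × 0.25 = 0.82125
  [5.25→8.25]: (3.17+1.36)/2 × 3 = 6.795
  Sum = 45.89125 mg/L·hr

AUC = 45.9 mg/L·hr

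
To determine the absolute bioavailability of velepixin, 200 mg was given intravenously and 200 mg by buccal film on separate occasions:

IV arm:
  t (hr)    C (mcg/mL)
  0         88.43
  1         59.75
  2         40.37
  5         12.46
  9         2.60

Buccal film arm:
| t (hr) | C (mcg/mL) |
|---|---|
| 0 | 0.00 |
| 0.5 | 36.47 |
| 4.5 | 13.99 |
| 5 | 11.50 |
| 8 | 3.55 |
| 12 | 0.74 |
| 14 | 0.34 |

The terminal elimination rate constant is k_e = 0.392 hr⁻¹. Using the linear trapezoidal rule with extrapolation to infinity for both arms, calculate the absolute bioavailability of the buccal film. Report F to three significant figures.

Trapezoidal AUC_0→9 (IV):
  [0→1]: (88.43+59.75)/2 × 1 = 74.09
  [1→2]: (59.75+40.37)/2 × 1 = 50.06
  [2→5]: (40.37+12.46)/2 × 3 = 79.245
  [5→9]: (12.46+2.60)/2 × 4 = 30.12
  Sum = 233.515 mcg/mL·hr
IV tail: 2.60/0.392 = 6.633; AUC_iv,0→∞ = 233.515 + 6.633 = 240.148 mcg/mL·hr
Trapezoidal AUC_0→14 (buccal film):
  [0→0.5]: (0.00+36.47)/2 × 0.5 = 9.1175
  [0.5→4.5]: (36.47+13.99)/2 × 4 = 100.92
  [4.5→5]: (13.99+11.50)/2 × 0.5 = 6.3725
  [5→8]: (11.50+3.55)/2 × 3 = 22.575
  [8→12]: (3.55+0.74)/2 × 4 = 8.58
  [12→14]: (0.74+0.34)/2 × 2 = 1.08
  Sum = 148.645 mcg/mL·hr
buccal film tail: 0.34/0.392 = 0.867; AUC_ev,0→∞ = 148.645 + 0.867 = 149.512 mcg/mL·hr
F = (AUC_ev/D_ev)/(AUC_iv/D_iv) = (149.512/200)/(240.148/200) = 0.74756/1.20074 = 0.6226

F = 0.623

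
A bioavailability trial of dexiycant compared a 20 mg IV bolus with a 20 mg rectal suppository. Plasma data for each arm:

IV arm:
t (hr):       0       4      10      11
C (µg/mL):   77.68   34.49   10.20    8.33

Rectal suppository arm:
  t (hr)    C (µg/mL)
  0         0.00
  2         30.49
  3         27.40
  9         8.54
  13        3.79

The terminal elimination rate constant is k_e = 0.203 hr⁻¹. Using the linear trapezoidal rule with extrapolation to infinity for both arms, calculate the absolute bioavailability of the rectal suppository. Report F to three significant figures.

Trapezoidal AUC_0→11 (IV):
  [0→4]: (77.68+34.49)/2 × 4 = 224.34
  [4→10]: (34.49+10.20)/2 × 6 = 134.07
  [10→11]: (10.20+8.33)/2 × 1 = 9.265
  Sum = 367.675 µg/mL·hr
IV tail: 8.33/0.203 = 41.034; AUC_iv,0→∞ = 367.675 + 41.034 = 408.709 µg/mL·hr
Trapezoidal AUC_0→13 (rectal suppository):
  [0→2]: (0.00+30.49)/2 × 2 = 30.49
  [2→3]: (30.49+27.40)/2 × 1 = 28.945
  [3→9]: (27.40+8.54)/2 × 6 = 107.82
  [9→13]: (8.54+3.79)/2 × 4 = 24.66
  Sum = 191.915 µg/mL·hr
rectal suppository tail: 3.79/0.203 = 18.670; AUC_ev,0→∞ = 191.915 + 18.670 = 210.585 µg/mL·hr
F = (AUC_ev/D_ev)/(AUC_iv/D_iv) = (210.585/20)/(408.709/20) = 10.52925/20.43545 = 0.5152

F = 0.515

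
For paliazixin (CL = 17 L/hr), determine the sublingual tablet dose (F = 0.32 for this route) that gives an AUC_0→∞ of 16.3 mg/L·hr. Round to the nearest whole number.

Dose = 866 mg

Dose = CL × AUC_0→∞ / F
     = 17 × 16.3 / 0.32 = 865.9375 mg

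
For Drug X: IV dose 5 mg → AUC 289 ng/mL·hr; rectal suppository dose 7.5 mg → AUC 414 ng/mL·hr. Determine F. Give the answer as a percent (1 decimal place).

F = 95.5%

F = (AUC_ev / D_ev) / (AUC_iv / D_iv)
  = (414/7.5) / (289/5)
  = 55.2 / 57.8 = 0.9550
  = 95.50%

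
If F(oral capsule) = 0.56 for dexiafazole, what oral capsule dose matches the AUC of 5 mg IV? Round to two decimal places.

D_oral = 8.93 mg

For equal systemic exposure: F × D_ev = D_iv
D_ev = D_iv / F = 5 / 0.56 = 8.92857 mg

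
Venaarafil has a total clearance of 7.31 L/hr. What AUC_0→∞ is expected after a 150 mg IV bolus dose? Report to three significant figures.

AUC_0→∞ = Dose_iv / CL
        = 150 / 7.31 = 20.5198 mg/L·hr

AUC = 20.5 mg/L·hr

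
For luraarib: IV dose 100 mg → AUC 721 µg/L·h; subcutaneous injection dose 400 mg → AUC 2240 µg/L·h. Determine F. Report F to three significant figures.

F = (AUC_ev / D_ev) / (AUC_iv / D_iv)
  = (2240/400) / (721/100)
  = 5.6 / 7.21 = 0.7767

F = 0.777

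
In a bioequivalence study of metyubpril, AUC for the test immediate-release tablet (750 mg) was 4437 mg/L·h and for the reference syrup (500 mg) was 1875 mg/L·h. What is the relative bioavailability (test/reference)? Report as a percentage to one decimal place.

F_rel = 157.8%

F_rel = (AUC_test/D_test) / (AUC_ref/D_ref)
      = (4437/750) / (1875/500)
      = 5.916 / 3.75 = 1.5776 = 157.76%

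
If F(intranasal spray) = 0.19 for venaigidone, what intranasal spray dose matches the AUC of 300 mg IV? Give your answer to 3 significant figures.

For equal systemic exposure: F × D_ev = D_iv
D_ev = D_iv / F = 300 / 0.19 = 1578.95 mg

D_intranasal = 1580 mg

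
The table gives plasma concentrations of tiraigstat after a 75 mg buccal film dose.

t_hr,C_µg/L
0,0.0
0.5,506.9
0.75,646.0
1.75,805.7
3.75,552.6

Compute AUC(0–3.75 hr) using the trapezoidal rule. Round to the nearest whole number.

Trapezoidal AUC_0→3.75:
  [0→0.5]: (0.0+506.9)/2 × 0.5 = 126.725
  [0.5→0.75]: (506.9+646.0)/2 × 0.25 = 144.1125
  [0.75→1.75]: (646.0+805.7)/2 × 1 = 725.85
  [1.75→3.75]: (805.7+552.6)/2 × 2 = 1358.3
  Sum = 2354.9875 µg/L·hr

AUC = 2355 µg/L·hr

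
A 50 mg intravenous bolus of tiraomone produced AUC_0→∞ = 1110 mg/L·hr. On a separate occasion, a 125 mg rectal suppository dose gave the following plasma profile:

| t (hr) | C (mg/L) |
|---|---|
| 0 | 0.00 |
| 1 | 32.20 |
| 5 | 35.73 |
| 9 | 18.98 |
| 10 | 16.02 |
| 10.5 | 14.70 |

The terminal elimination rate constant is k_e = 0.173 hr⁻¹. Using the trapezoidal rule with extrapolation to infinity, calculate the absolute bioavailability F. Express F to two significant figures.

F = 0.13

Trapezoidal AUC_0→10.5 (rectal suppository):
  [0→1]: (0.00+32.20)/2 × 1 = 16.1
  [1→5]: (32.20+35.73)/2 × 4 = 135.86
  [5→9]: (35.73+18.98)/2 × 4 = 109.42
  [9→10]: (18.98+16.02)/2 × 1 = 17.5
  [10→10.5]: (16.02+14.70)/2 × 0.5 = 7.68
  Sum = 286.56 mg/L·hr
Tail: C_last/k_e = 14.70/0.173 = 84.971
AUC_0→∞ (rectal suppository) = 286.56 + 84.971 = 371.531 mg/L·hr
F = (AUC_ev/D_ev)/(AUC_iv/D_iv) = (371.531/125)/(1110/50) = 2.972248/22.2 = 0.1339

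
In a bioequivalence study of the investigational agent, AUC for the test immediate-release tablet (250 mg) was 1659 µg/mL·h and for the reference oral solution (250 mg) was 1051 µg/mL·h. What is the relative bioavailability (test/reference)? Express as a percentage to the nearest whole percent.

F_rel = (AUC_test/D_test) / (AUC_ref/D_ref)
      = (1659/250) / (1051/250)
      = 6.636 / 4.204 = 1.5785 = 157.85%

F_rel = 158%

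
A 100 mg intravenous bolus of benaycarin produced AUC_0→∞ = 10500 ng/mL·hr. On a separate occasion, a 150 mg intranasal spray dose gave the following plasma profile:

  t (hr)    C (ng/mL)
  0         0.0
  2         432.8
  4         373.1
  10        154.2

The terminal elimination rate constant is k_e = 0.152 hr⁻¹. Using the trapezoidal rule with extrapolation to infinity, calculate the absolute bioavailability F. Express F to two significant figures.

Trapezoidal AUC_0→10 (intranasal spray):
  [0→2]: (0.0+432.8)/2 × 2 = 432.8
  [2→4]: (432.8+373.1)/2 × 2 = 805.9
  [4→10]: (373.1+154.2)/2 × 6 = 1581.9
  Sum = 2820.6 ng/mL·hr
Tail: C_last/k_e = 154.2/0.152 = 1014.474
AUC_0→∞ (intranasal spray) = 2820.6 + 1014.474 = 3835.074 ng/mL·hr
F = (AUC_ev/D_ev)/(AUC_iv/D_iv) = (3835.074/150)/(10500/100) = 25.56716/105 = 0.2435

F = 0.24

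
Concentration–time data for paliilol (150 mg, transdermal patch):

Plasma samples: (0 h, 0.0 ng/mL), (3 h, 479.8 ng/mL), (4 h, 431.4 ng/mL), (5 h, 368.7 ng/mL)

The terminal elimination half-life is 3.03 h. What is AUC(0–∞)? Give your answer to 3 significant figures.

AUC = 3190 ng/mL·h

Trapezoidal AUC_0→5:
  [0→3]: (0.0+479.8)/2 × 3 = 719.7
  [3→4]: (479.8+431.4)/2 × 1 = 455.6
  [4→5]: (431.4+368.7)/2 × 1 = 400.05
  Sum = 1575.35 ng/mL·h
k_e = ln2 / t½ = 0.693147 / 3.03 = 0.2288 h^-1
Extrapolated tail: C_last / k_e = 368.7 / 0.2288 = 1611.451
AUC_0→∞ = 1575.35 + 1611.451 = 3186.801 ng/mL·h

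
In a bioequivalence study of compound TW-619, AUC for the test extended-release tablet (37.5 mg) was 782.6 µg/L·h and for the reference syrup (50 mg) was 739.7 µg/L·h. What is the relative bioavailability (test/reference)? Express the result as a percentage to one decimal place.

F_rel = (AUC_test/D_test) / (AUC_ref/D_ref)
      = (782.6/37.5) / (739.7/50)
      = 20.8693 / 14.794 = 1.4107 = 141.07%

F_rel = 141.1%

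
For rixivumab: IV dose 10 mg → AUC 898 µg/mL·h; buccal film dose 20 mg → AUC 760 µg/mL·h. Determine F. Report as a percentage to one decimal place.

F = 42.3%

F = (AUC_ev / D_ev) / (AUC_iv / D_iv)
  = (760/20) / (898/10)
  = 38 / 89.8 = 0.4232
  = 42.32%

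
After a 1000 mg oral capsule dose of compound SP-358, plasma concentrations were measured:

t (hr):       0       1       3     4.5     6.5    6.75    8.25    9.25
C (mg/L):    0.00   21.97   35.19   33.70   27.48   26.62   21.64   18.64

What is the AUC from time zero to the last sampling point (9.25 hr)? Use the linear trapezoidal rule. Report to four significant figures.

AUC = 244.1 mg/L·hr

Trapezoidal AUC_0→9.25:
  [0→1]: (0.00+21.97)/2 × 1 = 10.985
  [1→3]: (21.97+35.19)/2 × 2 = 57.16
  [3→4.5]: (35.19+33.70)/2 × 1.5 = 51.6675
  [4.5→6.5]: (33.70+27.48)/2 × 2 = 61.18
  [6.5→6.75]: (27.48+26.62)/2 × 0.25 = 6.7625
  [6.75→8.25]: (26.62+21.64)/2 × 1.5 = 36.195
  [8.25→9.25]: (21.64+18.64)/2 × 1 = 20.14
  Sum = 244.09 mg/L·hr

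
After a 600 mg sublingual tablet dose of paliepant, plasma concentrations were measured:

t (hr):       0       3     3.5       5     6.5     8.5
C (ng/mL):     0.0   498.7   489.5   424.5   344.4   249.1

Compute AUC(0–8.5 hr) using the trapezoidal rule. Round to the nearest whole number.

AUC = 2851 ng/mL·hr

Trapezoidal AUC_0→8.5:
  [0→3]: (0.0+498.7)/2 × 3 = 748.05
  [3→3.5]: (498.7+489.5)/2 × 0.5 = 247.05
  [3.5→5]: (489.5+424.5)/2 × 1.5 = 685.5
  [5→6.5]: (424.5+344.4)/2 × 1.5 = 576.675
  [6.5→8.5]: (344.4+249.1)/2 × 2 = 593.5
  Sum = 2850.775 ng/mL·hr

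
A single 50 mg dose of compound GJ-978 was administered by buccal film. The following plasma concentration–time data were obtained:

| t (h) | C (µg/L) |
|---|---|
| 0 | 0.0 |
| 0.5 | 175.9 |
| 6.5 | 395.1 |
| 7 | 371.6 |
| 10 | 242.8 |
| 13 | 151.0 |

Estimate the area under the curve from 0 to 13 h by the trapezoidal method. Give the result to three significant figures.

AUC = 3460 µg/L·h

Trapezoidal AUC_0→13:
  [0→0.5]: (0.0+175.9)/2 × 0.5 = 43.975
  [0.5→6.5]: (175.9+395.1)/2 × 6 = 1713.0
  [6.5→7]: (395.1+371.6)/2 × 0.5 = 191.675
  [7→10]: (371.6+242.8)/2 × 3 = 921.6
  [10→13]: (242.8+151.0)/2 × 3 = 590.7
  Sum = 3460.95 µg/L·h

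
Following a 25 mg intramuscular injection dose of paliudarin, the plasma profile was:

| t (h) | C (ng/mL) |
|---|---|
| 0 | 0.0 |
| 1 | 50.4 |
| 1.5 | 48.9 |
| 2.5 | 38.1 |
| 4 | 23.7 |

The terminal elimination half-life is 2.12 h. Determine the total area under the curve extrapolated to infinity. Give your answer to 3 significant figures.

Trapezoidal AUC_0→4:
  [0→1]: (0.0+50.4)/2 × 1 = 25.2
  [1→1.5]: (50.4+48.9)/2 × 0.5 = 24.825
  [1.5→2.5]: (48.9+38.1)/2 × 1 = 43.5
  [2.5→4]: (38.1+23.7)/2 × 1.5 = 46.35
  Sum = 139.875 ng/mL·h
k_e = ln2 / t½ = 0.693147 / 2.12 = 0.3270 h^-1
Extrapolated tail: C_last / k_e = 23.7 / 0.327 = 72.477
AUC_0→∞ = 139.875 + 72.477 = 212.352 ng/mL·h

AUC = 212 ng/mL·h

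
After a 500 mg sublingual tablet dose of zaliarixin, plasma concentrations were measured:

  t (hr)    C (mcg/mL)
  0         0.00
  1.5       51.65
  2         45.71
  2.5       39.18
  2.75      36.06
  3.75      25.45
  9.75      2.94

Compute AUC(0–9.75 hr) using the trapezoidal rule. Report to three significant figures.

AUC = 210 mcg/mL·hr

Trapezoidal AUC_0→9.75:
  [0→1.5]: (0.00+51.65)/2 × 1.5 = 38.7375
  [1.5→2]: (51.65+45.71)/2 × 0.5 = 24.34
  [2→2.5]: (45.71+39.18)/2 × 0.5 = 21.2225
  [2.5→2.75]: (39.18+36.06)/2 × 0.25 = 9.405
  [2.75→3.75]: (36.06+25.45)/2 × 1 = 30.755
  [3.75→9.75]: (25.45+2.94)/2 × 6 = 85.17
  Sum = 209.63 mcg/mL·hr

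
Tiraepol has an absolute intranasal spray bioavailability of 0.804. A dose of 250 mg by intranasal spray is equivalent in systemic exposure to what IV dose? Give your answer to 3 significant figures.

Systemic exposure from an extravascular dose = F × D_ev, so the equivalent IV dose is F × D_ev.
D_iv = F × D_ev = 0.804 × 250 = 201 mg

D_iv = 201 mg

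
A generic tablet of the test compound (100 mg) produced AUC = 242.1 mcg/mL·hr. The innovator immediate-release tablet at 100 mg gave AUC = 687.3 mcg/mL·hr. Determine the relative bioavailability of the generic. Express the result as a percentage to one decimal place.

F_rel = (AUC_test/D_test) / (AUC_ref/D_ref)
      = (242.1/100) / (687.3/100)
      = 2.421 / 6.873 = 0.3522 = 35.22%

F_rel = 35.2%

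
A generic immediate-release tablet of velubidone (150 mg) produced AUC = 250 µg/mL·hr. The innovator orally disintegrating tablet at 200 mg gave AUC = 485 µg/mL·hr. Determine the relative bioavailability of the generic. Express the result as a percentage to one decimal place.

F_rel = (AUC_test/D_test) / (AUC_ref/D_ref)
      = (250/150) / (485/200)
      = 1.66667 / 2.425 = 0.6873 = 68.73%

F_rel = 68.7%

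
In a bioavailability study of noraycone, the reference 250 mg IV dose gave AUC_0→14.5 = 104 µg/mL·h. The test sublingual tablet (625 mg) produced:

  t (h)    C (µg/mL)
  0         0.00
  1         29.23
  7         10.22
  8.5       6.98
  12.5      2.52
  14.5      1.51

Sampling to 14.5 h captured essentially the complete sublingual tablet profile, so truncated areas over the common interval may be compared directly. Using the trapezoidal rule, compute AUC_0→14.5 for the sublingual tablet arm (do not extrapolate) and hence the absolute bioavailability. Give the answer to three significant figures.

F = 0.650

Trapezoidal AUC_0→14.5 (sublingual tablet):
  [0→1]: (0.00+29.23)/2 × 1 = 14.615
  [1→7]: (29.23+10.22)/2 × 6 = 118.35
  [7→8.5]: (10.22+6.98)/2 × 1.5 = 12.9
  [8.5→12.5]: (6.98+2.52)/2 × 4 = 19.0
  [12.5→14.5]: (2.52+1.51)/2 × 2 = 4.03
  Sum = 168.895 µg/mL·h
F = (AUC_ev/D_ev)/(AUC_iv/D_iv) = (168.895/625)/(104/250) = 0.270232/0.416 = 0.6496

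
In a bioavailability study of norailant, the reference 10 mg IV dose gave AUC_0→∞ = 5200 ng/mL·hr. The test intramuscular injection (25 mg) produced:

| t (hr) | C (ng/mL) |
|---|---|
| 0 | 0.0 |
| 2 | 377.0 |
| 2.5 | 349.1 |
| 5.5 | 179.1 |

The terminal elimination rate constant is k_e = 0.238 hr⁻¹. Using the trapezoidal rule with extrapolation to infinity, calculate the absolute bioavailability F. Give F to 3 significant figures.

Trapezoidal AUC_0→5.5 (intramuscular injection):
  [0→2]: (0.0+377.0)/2 × 2 = 377.0
  [2→2.5]: (377.0+349.1)/2 × 0.5 = 181.525
  [2.5→5.5]: (349.1+179.1)/2 × 3 = 792.3
  Sum = 1350.825 ng/mL·hr
Tail: C_last/k_e = 179.1/0.238 = 752.521
AUC_0→∞ (intramuscular injection) = 1350.825 + 752.521 = 2103.346 ng/mL·hr
F = (AUC_ev/D_ev)/(AUC_iv/D_iv) = (2103.346/25)/(5200/10) = 84.13384/520 = 0.1618

F = 0.162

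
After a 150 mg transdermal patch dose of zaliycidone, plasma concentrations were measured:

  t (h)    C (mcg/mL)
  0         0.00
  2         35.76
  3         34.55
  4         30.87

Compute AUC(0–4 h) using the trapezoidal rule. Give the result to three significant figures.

Trapezoidal AUC_0→4:
  [0→2]: (0.00+35.76)/2 × 2 = 35.76
  [2→3]: (35.76+34.55)/2 × 1 = 35.155
  [3→4]: (34.55+30.87)/2 × 1 = 32.71
  Sum = 103.625 mcg/mL·h

AUC = 104 mcg/mL·h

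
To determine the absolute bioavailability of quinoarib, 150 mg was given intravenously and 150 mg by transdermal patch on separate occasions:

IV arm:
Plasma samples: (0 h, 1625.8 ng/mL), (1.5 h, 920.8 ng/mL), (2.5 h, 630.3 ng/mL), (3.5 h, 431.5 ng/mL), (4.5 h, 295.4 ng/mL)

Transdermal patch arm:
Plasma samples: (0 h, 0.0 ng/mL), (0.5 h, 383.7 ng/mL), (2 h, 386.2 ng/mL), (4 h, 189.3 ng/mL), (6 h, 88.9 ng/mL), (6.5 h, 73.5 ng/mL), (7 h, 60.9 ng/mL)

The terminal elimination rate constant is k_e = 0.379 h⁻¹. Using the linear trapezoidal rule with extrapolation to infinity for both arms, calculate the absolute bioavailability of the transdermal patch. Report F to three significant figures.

Trapezoidal AUC_0→4.5 (IV):
  [0→1.5]: (1625.8+920.8)/2 × 1.5 = 1909.95
  [1.5→2.5]: (920.8+630.3)/2 × 1 = 775.55
  [2.5→3.5]: (630.3+431.5)/2 × 1 = 530.9
  [3.5→4.5]: (431.5+295.4)/2 × 1 = 363.45
  Sum = 3579.85 ng/mL·h
IV tail: 295.4/0.379 = 779.420; AUC_iv,0→∞ = 3579.85 + 779.420 = 4359.27 ng/mL·h
Trapezoidal AUC_0→7 (transdermal patch):
  [0→0.5]: (0.0+383.7)/2 × 0.5 = 95.925
  [0.5→2]: (383.7+386.2)/2 × 1.5 = 577.425
  [2→4]: (386.2+189.3)/2 × 2 = 575.5
  [4→6]: (189.3+88.9)/2 × 2 = 278.2
  [6→6.5]: (88.9+73.5)/2 × 0.5 = 40.6
  [6.5→7]: (73.5+60.9)/2 × 0.5 = 33.6
  Sum = 1601.25 ng/mL·h
transdermal patch tail: 60.9/0.379 = 160.686; AUC_ev,0→∞ = 1601.25 + 160.686 = 1761.936 ng/mL·h
F = (AUC_ev/D_ev)/(AUC_iv/D_iv) = (1761.936/150)/(4359.27/150) = 11.74624/29.0618 = 0.4042

F = 0.404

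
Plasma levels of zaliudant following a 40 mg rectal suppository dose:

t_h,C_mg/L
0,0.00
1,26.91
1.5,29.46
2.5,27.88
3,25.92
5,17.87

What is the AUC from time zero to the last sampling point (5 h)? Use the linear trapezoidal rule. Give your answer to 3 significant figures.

Trapezoidal AUC_0→5:
  [0→1]: (0.00+26.91)/2 × 1 = 13.455
  [1→1.5]: (26.91+29.46)/2 × 0.5 = 14.0925
  [1.5→2.5]: (29.46+27.88)/2 × 1 = 28.67
  [2.5→3]: (27.88+25.92)/2 × 0.5 = 13.45
  [3→5]: (25.92+17.87)/2 × 2 = 43.79
  Sum = 113.4575 mg/L·h

AUC = 113 mg/L·h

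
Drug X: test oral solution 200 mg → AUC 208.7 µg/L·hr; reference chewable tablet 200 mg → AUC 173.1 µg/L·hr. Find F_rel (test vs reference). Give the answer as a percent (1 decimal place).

F_rel = 120.6%

F_rel = (AUC_test/D_test) / (AUC_ref/D_ref)
      = (208.7/200) / (173.1/200)
      = 1.0435 / 0.8655 = 1.2057 = 120.57%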